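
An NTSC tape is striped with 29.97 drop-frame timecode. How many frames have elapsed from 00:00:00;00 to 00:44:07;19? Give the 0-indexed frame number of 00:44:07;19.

As if non-drop at 30 labels/s: (0 × 3600 + 44 × 60 + 7) × 30 + 19 = 79429.
Minute boundaries passed: 44; those not divisible by 10: 44 − 4 = 40; dropped labels = 2 × 40 = 80.
Actual frame index = 79429 − 80 = 79349.

79349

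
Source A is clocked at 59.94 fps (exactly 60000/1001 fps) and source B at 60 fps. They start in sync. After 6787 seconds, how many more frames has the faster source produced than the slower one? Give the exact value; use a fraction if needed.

A emits 60000/1001 × 6787 = 37020000/91 frames; B emits 60 × 6787 = 407220.
Difference = 37020/91 frames (≈ 406.8132); B is ahead of A.

37020/91 frames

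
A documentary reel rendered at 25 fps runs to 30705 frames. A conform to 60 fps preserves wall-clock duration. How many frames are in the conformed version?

Target frames = source frames × (target rate / source rate) = 30705 × (60)/(25) = 30705 × 12/5 = 73692.

73692 frames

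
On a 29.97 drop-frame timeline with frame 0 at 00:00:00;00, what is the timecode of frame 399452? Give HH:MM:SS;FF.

Each 10-minute DF block holds 10 × 60 × 30 − 9 × 2 = 17982 frames. 399452 ÷ 17982 → 22 full blocks, remainder 3848.
Within the partial block the first minute is 1800 frames and each further minute 1798, so 2 further minute boundaries passed. Total skipped labels = 18 × 22 + 2 × 2 = 400.
Non-drop label index = 399452 + 400 = 399852; at 30 labels/s that is 03:42:08:12, i.e. DF 03:42:08;12.

03:42:08;12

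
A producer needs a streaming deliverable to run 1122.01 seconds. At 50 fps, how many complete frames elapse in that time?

Frames = 1122.01 × 50 = 112201/2 ≈ 56100.5000.
Complete frames: 56100.

56100 frames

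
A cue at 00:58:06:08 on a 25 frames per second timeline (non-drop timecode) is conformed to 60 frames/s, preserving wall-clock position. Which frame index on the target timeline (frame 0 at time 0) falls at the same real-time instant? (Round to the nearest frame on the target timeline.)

Source frame index: (0×3600 + 58×60 + 6) × 25 + 8 = 87158.
Real time: 87158 / (25) = 87158/25 s.
Target frame: (87158/25) × (60) = 1045896/5 ≈ 209179.200 → 209179.

frame 209179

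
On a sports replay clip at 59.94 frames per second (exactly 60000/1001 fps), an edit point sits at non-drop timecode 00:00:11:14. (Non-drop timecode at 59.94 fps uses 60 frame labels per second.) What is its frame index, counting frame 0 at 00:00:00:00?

Total seconds to the label: (0 × 3600 + 0 × 60 + 11) = 11.
Frame index = 11 × 60 + 14 = 674.

674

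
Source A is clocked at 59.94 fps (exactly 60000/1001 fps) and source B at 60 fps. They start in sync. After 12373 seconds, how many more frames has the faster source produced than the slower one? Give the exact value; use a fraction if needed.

742380/1001 frames

A emits 60000/1001 × 12373 = 742380000/1001 frames; B emits 60 × 12373 = 742380.
Difference = 742380/1001 frames (≈ 741.6384); B is ahead of A.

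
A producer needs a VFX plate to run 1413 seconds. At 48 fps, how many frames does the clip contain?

Frames = 1413 × 48 = 67824.

67824 frames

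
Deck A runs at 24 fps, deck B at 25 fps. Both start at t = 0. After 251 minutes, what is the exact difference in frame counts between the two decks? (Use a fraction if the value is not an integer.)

251 min = 15060 s.
A emits 24 × 15060 = 361440 frames; B emits 25 × 15060 = 376500.
Difference = 15060 frames; B is ahead of A.

15060 frames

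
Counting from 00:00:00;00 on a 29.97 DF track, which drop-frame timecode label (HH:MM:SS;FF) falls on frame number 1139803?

10:33:51;13

Each 10-minute DF block holds 10 × 60 × 30 − 9 × 2 = 17982 frames. 1139803 ÷ 17982 → 63 full blocks, remainder 6937.
Within the partial block the first minute is 1800 frames and each further minute 1798, so 3 further minute boundaries passed. Total skipped labels = 18 × 63 + 2 × 3 = 1140.
Non-drop label index = 1139803 + 1140 = 1140943; at 30 labels/s that is 10:33:51:13, i.e. DF 10:33:51;13.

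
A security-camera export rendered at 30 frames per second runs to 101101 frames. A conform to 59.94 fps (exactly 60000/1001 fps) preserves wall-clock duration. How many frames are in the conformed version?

202000 frames

Target frames = source frames × (target rate / source rate) = 101101 × (60000/1001)/(30) = 101101 × 2000/1001 = 202000.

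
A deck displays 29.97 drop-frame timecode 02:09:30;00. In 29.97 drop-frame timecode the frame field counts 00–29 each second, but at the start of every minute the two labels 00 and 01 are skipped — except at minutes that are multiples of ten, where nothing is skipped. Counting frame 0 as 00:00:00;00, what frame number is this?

232866

As if non-drop at 30 labels/s: (2 × 3600 + 9 × 60 + 30) × 30 + 0 = 233100.
Minute boundaries passed: 129; those not divisible by 10: 129 − 12 = 117; dropped labels = 2 × 117 = 234.
Actual frame index = 233100 − 234 = 232866.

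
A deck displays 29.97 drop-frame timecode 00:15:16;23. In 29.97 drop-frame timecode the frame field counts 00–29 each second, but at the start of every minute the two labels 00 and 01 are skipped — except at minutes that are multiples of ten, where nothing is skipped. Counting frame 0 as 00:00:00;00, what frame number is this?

27475

Complete 10-minute blocks: 1, each 17982 frames → 17982.
Remaining 5 whole minutes in the current block: 1800 + 4 × 1798 = 8992 frames.
Within the current minute: 16 × 30 + 23 − 2 = 501 (labels ;00/;01 skipped at this minute). Total = 17982 + 8992 + 501 = 27475.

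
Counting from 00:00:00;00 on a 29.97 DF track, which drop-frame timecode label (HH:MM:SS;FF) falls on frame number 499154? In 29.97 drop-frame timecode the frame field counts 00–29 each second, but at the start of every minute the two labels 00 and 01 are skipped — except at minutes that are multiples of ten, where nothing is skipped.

04:37:35;04

Ten DF minutes hold 17982 frames, so frame 499154 lies in block 27 (frames 485514–503495) with 13640 frames into that block.
The block's first minute is 1800 frames and the rest 1798 each; 13640 frames reaches minute 7, so 27 × 18 + 7 × 2 = 500 labels have been skipped so far.
Adding those back, label number 499154 + 500 = 499654 at 30 labels/s is 16655 s + 4 f = 4 h 37 min 35 s frame 4, i.e. 04:37:35;04.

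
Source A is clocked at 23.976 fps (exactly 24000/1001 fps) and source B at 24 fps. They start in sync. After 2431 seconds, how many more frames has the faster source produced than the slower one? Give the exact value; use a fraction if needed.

A emits 24000/1001 × 2431 = 408000/7 frames; B emits 24 × 2431 = 58344.
Difference = 408/7 frames (≈ 58.2857); B is ahead of A.

408/7 frames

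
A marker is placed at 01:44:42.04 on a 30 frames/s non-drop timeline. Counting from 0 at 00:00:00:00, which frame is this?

188464

Total seconds to the label: (1 × 3600 + 44 × 60 + 42) = 6282.
Frame index = 6282 × 30 + 4 = 188464.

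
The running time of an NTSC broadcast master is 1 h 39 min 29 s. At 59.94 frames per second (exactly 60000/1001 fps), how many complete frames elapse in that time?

1 h 39 min 29 s = 5969 s.
Frames = 5969 × 60000/1001 = 358140000/1001 ≈ 357782.2178.
Complete frames: 357782.

357782 frames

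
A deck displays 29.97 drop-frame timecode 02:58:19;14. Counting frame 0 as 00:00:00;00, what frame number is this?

As if non-drop at 30 labels/s: (2 × 3600 + 58 × 60 + 19) × 30 + 14 = 320984.
Minute boundaries passed: 178; those not divisible by 10: 178 − 17 = 161; dropped labels = 2 × 161 = 322.
Actual frame index = 320984 − 322 = 320662.

320662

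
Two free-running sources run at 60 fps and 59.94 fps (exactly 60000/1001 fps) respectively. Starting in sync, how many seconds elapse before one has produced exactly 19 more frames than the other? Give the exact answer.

19019/60 seconds

The gap grows by |60000/1001 − 60| = 60/1001 frames per second.
Time for a 19-frame gap: 19 ÷ (60/1001) = 19019/60 s.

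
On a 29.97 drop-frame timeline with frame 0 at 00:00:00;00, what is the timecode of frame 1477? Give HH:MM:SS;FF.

Ten DF minutes hold 17982 frames, so frame 1477 lies in block 0 (frames 0–17981) with 1477 frames into that block.
The block's first minute is 1800 frames and the rest 1798 each; 1477 frames reaches minute 0, so 0 × 18 + 0 × 2 = 0 labels have been skipped so far.
Adding those back, label number 1477 + 0 = 1477 at 30 labels/s is 49 s + 7 f = 0 h 0 min 49 s frame 7, i.e. 00:00:49;07.

00:00:49;07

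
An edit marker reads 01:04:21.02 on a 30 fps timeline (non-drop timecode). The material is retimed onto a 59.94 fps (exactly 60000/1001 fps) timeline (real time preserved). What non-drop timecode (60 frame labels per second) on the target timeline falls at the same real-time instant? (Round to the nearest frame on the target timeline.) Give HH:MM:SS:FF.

01:04:17:13

Source frame index: (1×3600 + 4×60 + 21) × 30 + 2 = 115832.
Real time: 115832 / (30) = 57916/15 s.
Target frame: (57916/15) × (60000/1001) = 231664000/1001 ≈ 231432.567 → 231433.
At 60 labels/s: frame 231433 → 01:04:17:13.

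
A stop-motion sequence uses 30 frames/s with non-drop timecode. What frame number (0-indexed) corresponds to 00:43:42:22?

Total seconds to the label: (0 × 3600 + 43 × 60 + 42) = 2622.
Frame index = 2622 × 30 + 22 = 78682.

frame 78682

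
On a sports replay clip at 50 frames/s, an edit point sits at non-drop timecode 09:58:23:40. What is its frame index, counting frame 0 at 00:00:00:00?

frame 1795190

Total seconds to the label: (9 × 3600 + 58 × 60 + 23) = 35903.
Frame index = 35903 × 50 + 40 = 1795190.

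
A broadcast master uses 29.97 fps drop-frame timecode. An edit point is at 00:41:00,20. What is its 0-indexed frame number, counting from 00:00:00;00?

73746

Complete 10-minute blocks: 4, each 17982 frames → 71928.
Remaining 1 whole minute in the current block: 1800 + 0 × 1798 = 1800 frames.
Within the current minute: 0 × 30 + 20 − 2 = 18 (labels ;00/;01 skipped at this minute). Total = 71928 + 1800 + 18 = 73746.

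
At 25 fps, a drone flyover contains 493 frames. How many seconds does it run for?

19.72 seconds

Running time = 493 / (25) = 19.72 s.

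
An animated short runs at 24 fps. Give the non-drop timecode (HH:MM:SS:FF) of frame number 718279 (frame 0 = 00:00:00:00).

718279 ÷ 24 = 29928 full seconds, remainder 7 frames.
29928 s = 8 h 18 min 48 s.
Timecode: 08:18:48:07.

08:18:48:07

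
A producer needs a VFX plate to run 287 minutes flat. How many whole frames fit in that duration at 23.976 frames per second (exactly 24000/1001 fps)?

287 min = 17220 s.
Frames = 17220 × 24000/1001 = 59040000/143 ≈ 412867.1329.
Complete frames: 412867.

412867 frames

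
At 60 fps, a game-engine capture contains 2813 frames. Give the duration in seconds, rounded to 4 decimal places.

46.8833 seconds

Running time = 2813 × 1/60 = 2813/60 s ≈ 46.8833 s.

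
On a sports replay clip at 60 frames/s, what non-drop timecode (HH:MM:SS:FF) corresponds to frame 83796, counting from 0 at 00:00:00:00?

00:23:16:36

83796 ÷ 60 = 1396 full seconds, remainder 36 frames.
1396 s = 0 h 23 min 16 s.
Timecode: 00:23:16:36.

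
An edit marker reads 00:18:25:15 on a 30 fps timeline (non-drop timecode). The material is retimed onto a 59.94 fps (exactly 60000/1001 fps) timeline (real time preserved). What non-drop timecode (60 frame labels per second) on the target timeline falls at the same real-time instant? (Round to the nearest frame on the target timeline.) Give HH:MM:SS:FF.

Source frame index: (0×3600 + 18×60 + 25) × 30 + 15 = 33165.
Real time: 33165 / (30) = 2211/2 s.
Target frame: (2211/2) × (60000/1001) = 6030000/91 ≈ 66263.736 → 66264.
At 60 labels/s: frame 66264 → 00:18:24:24.

00:18:24:24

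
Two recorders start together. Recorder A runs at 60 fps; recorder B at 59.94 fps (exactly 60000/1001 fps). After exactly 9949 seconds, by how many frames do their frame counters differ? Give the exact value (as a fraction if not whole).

596940/1001 frames

A emits 60 × 9949 = 596940 frames; B emits 60000/1001 × 9949 = 596940000/1001.
Difference = 596940/1001 frames (≈ 596.3437); B is behind A.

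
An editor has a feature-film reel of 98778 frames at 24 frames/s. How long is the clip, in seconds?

4115.75 seconds

Running time = 98778 / (24) = 4115.75 s.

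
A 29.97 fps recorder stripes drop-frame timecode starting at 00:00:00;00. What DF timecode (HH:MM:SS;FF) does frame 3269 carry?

Each 10-minute DF block holds 10 × 60 × 30 − 9 × 2 = 17982 frames. 3269 ÷ 17982 → 0 full blocks, remainder 3269.
Within the partial block the first minute is 1800 frames and each further minute 1798, so 1 further minute boundary passed. Total skipped labels = 18 × 0 + 2 × 1 = 2.
Non-drop label index = 3269 + 2 = 3271; at 30 labels/s that is 00:01:49:01, i.e. DF 00:01:49;01.

00:01:49;01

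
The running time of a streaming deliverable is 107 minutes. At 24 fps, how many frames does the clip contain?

107 min = 6420 s.
Frames = 6420 × 24 = 154080.

154080 frames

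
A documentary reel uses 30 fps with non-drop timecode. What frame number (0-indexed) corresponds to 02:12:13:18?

Total seconds to the label: (2 × 3600 + 12 × 60 + 13) = 7933.
Frame index = 7933 × 30 + 18 = 238008.

frame 238008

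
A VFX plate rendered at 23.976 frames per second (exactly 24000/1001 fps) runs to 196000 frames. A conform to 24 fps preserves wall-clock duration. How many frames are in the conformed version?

196196 frames

Target frames = source frames × (target rate / source rate) = 196000 × (24)/(24000/1001) = 196000 × 1001/1000 = 196196.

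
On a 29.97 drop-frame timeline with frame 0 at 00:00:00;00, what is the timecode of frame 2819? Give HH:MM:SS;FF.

00:01:34;01

Ten DF minutes hold 17982 frames, so frame 2819 lies in block 0 (frames 0–17981) with 2819 frames into that block.
The block's first minute is 1800 frames and the rest 1798 each; 2819 frames reaches minute 1, so 0 × 18 + 1 × 2 = 2 labels have been skipped so far.
Adding those back, label number 2819 + 2 = 2821 at 30 labels/s is 94 s + 1 f = 0 h 1 min 34 s frame 1, i.e. 00:01:34;01.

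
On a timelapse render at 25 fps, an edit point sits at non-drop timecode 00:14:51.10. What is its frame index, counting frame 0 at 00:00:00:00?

22285

Total seconds to the label: (0 × 3600 + 14 × 60 + 51) = 891.
Frame index = 891 × 25 + 10 = 22285.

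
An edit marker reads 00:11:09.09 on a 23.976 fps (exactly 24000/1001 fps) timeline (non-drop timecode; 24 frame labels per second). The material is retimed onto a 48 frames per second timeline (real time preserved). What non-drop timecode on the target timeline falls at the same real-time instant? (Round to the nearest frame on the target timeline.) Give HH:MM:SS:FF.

Source frame index: (0×3600 + 11×60 + 9) × 24 + 9 = 16065.
Real time: 16065 / (24000/1001) = 1072071/1600 s.
Target frame: (1072071/1600) × (48) = 3216213/100 ≈ 32162.130 → 32162.
At 48 labels/s: frame 32162 → 00:11:10:02.

00:11:10:02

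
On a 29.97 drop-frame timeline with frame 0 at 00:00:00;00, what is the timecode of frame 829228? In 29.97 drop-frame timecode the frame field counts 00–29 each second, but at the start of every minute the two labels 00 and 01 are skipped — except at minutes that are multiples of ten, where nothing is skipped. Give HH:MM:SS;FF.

Ten DF minutes hold 17982 frames, so frame 829228 lies in block 46 (frames 827172–845153) with 2056 frames into that block.
The block's first minute is 1800 frames and the rest 1798 each; 2056 frames reaches minute 1, so 46 × 18 + 1 × 2 = 830 labels have been skipped so far.
Adding those back, label number 829228 + 830 = 830058 at 30 labels/s is 27668 s + 18 f = 7 h 41 min 8 s frame 18, i.e. 07:41:08;18.

07:41:08;18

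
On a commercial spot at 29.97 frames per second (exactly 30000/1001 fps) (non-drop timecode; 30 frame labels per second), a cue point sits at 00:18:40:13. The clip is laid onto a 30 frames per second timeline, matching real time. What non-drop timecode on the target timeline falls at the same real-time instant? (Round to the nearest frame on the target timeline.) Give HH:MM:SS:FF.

00:18:41:17

Source frame index: (0×3600 + 18×60 + 40) × 30 + 13 = 33613.
Real time: 33613 / (30000/1001) = 33646613/30000 s.
Target frame: (33646613/30000) × (30) = 33646613/1000 ≈ 33646.613 → 33647.
At 30 labels/s: frame 33647 → 00:18:41:17.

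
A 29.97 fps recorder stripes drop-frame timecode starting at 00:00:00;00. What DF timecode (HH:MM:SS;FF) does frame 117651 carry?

Ten DF minutes hold 17982 frames, so frame 117651 lies in block 6 (frames 107892–125873) with 9759 frames into that block.
The block's first minute is 1800 frames and the rest 1798 each; 9759 frames reaches minute 5, so 6 × 18 + 5 × 2 = 118 labels have been skipped so far.
Adding those back, label number 117651 + 118 = 117769 at 30 labels/s is 3925 s + 19 f = 1 h 5 min 25 s frame 19, i.e. 01:05:25;19.

01:05:25;19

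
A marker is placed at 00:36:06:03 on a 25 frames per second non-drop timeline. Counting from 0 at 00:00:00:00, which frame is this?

frame 54153

Total seconds to the label: (0 × 3600 + 36 × 60 + 6) = 2166.
Frame index = 2166 × 25 + 3 = 54153.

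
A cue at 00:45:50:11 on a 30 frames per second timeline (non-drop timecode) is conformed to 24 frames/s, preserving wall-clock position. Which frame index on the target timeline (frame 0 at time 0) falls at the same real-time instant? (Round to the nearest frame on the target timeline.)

frame 66009

Source frame index: (0×3600 + 45×60 + 50) × 30 + 11 = 82511.
Real time: 82511 / (30) = 82511/30 s.
Target frame: (82511/30) × (24) = 330044/5 ≈ 66008.800 → 66009.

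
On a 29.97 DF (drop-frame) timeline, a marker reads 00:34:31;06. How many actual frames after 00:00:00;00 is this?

62074

As if non-drop at 30 labels/s: (0 × 3600 + 34 × 60 + 31) × 30 + 6 = 62136.
Minute boundaries passed: 34; those not divisible by 10: 34 − 3 = 31; dropped labels = 2 × 31 = 62.
Actual frame index = 62136 − 62 = 62074.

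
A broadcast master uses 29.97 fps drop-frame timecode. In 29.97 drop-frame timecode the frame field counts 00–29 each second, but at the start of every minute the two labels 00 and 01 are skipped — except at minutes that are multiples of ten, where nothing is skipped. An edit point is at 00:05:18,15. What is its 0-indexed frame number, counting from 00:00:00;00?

9545

Complete 10-minute blocks: 0, each 17982 frames → 0.
Remaining 5 whole minutes in the current block: 1800 + 4 × 1798 = 8992 frames.
Within the current minute: 18 × 30 + 15 − 2 = 553 (labels ;00/;01 skipped at this minute). Total = 0 + 8992 + 553 = 9545.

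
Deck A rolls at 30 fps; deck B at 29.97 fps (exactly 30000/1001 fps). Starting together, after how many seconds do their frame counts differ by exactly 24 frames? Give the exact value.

800.8 seconds

The gap grows by |30000/1001 − 30| = 30/1001 frames per second.
Time for a 24-frame gap: 24 ÷ (30/1001) = 800.8 s.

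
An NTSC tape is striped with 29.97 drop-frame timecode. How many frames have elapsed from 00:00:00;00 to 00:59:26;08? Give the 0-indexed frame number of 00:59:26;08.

106880

Complete 10-minute blocks: 5, each 17982 frames → 89910.
Remaining 9 whole minutes in the current block: 1800 + 8 × 1798 = 16184 frames.
Within the current minute: 26 × 30 + 8 − 2 = 786 (labels ;00/;01 skipped at this minute). Total = 89910 + 16184 + 786 = 106880.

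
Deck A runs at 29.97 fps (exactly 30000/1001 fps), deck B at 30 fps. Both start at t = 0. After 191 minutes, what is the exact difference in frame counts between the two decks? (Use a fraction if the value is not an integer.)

191 min = 11460 s.
A emits 30000/1001 × 11460 = 343800000/1001 frames; B emits 30 × 11460 = 343800.
Difference = 343800/1001 frames (≈ 343.4565); B is ahead of A.

343800/1001 frames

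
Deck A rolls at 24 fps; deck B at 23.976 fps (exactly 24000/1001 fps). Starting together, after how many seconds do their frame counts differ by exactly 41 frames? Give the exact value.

41041/24 seconds

The gap grows by |24000/1001 − 24| = 24/1001 frames per second.
Time for a 41-frame gap: 41 ÷ (24/1001) = 41041/24 s.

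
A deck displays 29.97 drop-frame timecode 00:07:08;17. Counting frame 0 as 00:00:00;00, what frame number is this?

12843

As if non-drop at 30 labels/s: (0 × 3600 + 7 × 60 + 8) × 30 + 17 = 12857.
Minute boundaries passed: 7; those not divisible by 10: 7 − 0 = 7; dropped labels = 2 × 7 = 14.
Actual frame index = 12857 − 14 = 12843.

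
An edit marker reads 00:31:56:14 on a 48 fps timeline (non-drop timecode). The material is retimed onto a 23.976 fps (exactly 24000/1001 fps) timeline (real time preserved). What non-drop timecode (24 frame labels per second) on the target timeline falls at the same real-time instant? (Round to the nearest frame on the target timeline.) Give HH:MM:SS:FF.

00:31:54:09

Source frame index: (0×3600 + 31×60 + 56) × 48 + 14 = 91982.
Real time: 91982 / (48) = 45991/24 s.
Target frame: (45991/24) × (24000/1001) = 4181000/91 ≈ 45945.055 → 45945.
At 24 labels/s: frame 45945 → 00:31:54:09.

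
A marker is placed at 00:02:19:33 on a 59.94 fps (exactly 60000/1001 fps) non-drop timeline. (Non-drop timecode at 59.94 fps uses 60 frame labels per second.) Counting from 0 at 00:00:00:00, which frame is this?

Total seconds to the label: (0 × 3600 + 2 × 60 + 19) = 139.
Frame index = 139 × 60 + 33 = 8373.

frame 8373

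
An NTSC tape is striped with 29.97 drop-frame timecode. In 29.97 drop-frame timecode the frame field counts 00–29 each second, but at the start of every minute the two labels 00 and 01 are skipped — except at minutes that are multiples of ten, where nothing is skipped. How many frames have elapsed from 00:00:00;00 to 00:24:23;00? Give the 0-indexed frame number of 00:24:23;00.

43846

Complete 10-minute blocks: 2, each 17982 frames → 35964.
Remaining 4 whole minutes in the current block: 1800 + 3 × 1798 = 7194 frames.
Within the current minute: 23 × 30 + 0 − 2 = 688 (labels ;00/;01 skipped at this minute). Total = 35964 + 7194 + 688 = 43846.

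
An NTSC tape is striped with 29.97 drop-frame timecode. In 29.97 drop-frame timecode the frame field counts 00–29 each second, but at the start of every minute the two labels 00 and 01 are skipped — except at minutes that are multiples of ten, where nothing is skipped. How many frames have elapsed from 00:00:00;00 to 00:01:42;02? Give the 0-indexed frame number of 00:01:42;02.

Complete 10-minute blocks: 0, each 17982 frames → 0.
Remaining 1 whole minute in the current block: 1800 + 0 × 1798 = 1800 frames.
Within the current minute: 42 × 30 + 2 − 2 = 1260 (labels ;00/;01 skipped at this minute). Total = 0 + 1800 + 1260 = 3060.

3060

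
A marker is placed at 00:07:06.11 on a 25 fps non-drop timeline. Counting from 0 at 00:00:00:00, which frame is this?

Total seconds to the label: (0 × 3600 + 7 × 60 + 6) = 426.
Frame index = 426 × 25 + 11 = 10661.

frame 10661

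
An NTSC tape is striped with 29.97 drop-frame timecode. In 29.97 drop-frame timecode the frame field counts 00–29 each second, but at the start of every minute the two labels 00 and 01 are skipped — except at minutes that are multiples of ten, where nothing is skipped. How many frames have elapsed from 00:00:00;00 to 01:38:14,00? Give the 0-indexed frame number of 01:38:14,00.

176642

Complete 10-minute blocks: 9, each 17982 frames → 161838.
Remaining 8 whole minutes in the current block: 1800 + 7 × 1798 = 14386 frames.
Within the current minute: 14 × 30 + 0 − 2 = 418 (labels ;00/;01 skipped at this minute). Total = 161838 + 14386 + 418 = 176642.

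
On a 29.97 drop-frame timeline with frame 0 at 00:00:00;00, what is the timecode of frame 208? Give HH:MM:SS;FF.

Each 10-minute DF block holds 10 × 60 × 30 − 9 × 2 = 17982 frames. 208 ÷ 17982 → 0 full blocks, remainder 208.
Within the partial block the first minute is 1800 frames and each further minute 1798, so 0 further minute boundaries passed. Total skipped labels = 18 × 0 + 2 × 0 = 0.
Non-drop label index = 208 + 0 = 208; at 30 labels/s that is 00:00:06:28, i.e. DF 00:00:06;28.

00:00:06;28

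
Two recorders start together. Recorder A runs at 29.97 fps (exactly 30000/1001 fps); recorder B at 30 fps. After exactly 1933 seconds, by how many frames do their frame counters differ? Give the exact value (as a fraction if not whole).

57990/1001 frames

A emits 30000/1001 × 1933 = 57990000/1001 frames; B emits 30 × 1933 = 57990.
Difference = 57990/1001 frames (≈ 57.9321); B is ahead of A.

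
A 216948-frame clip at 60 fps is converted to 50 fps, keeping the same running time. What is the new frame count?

180790 frames

Target frames = source frames × (target rate / source rate) = 216948 × (50)/(60) = 216948 × 5/6 = 180790.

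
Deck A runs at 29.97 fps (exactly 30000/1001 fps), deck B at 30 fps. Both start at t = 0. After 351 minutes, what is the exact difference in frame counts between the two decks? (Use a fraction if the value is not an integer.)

48600/77 frames

351 min = 21060 s.
A emits 30000/1001 × 21060 = 48600000/77 frames; B emits 30 × 21060 = 631800.
Difference = 48600/77 frames (≈ 631.1688); B is ahead of A.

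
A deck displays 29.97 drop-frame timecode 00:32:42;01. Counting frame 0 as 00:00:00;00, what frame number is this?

58803

As if non-drop at 30 labels/s: (0 × 3600 + 32 × 60 + 42) × 30 + 1 = 58861.
Minute boundaries passed: 32; those not divisible by 10: 32 − 3 = 29; dropped labels = 2 × 29 = 58.
Actual frame index = 58861 − 58 = 58803.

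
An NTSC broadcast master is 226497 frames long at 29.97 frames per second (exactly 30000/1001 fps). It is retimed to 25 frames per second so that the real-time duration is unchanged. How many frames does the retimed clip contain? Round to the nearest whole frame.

Frames at target rate = 226497 × (25) / (30000/1001) = 75574499/400 ≈ 188936.247.
Nearest whole frame: 188936.

188936 frames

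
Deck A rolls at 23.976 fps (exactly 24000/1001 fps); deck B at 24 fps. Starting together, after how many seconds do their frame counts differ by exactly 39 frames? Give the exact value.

1626.625 seconds

The gap grows by |24 − 24000/1001| = 24/1001 frames per second.
Time for a 39-frame gap: 39 ÷ (24/1001) = 1626.625 s.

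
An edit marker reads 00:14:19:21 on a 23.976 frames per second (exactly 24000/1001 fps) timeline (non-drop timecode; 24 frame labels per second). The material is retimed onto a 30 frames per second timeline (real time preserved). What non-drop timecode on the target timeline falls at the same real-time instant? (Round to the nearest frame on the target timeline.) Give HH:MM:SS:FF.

00:14:20:22

Source frame index: (0×3600 + 14×60 + 19) × 24 + 21 = 20637.
Real time: 20637 / (24000/1001) = 6885879/8000 s.
Target frame: (6885879/8000) × (30) = 20657637/800 ≈ 25822.046 → 25822.
At 30 labels/s: frame 25822 → 00:14:20:22.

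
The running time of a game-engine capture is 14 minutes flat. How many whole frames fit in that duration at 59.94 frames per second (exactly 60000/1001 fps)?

50349 frames

14 min = 840 s.
Frames = 840 × 60000/1001 = 7200000/143 ≈ 50349.6503.
Complete frames: 50349.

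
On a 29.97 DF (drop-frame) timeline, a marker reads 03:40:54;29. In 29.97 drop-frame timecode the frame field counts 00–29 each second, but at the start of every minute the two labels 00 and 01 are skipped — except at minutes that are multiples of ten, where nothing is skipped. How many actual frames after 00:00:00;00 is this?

As if non-drop at 30 labels/s: (3 × 3600 + 40 × 60 + 54) × 30 + 29 = 397649.
Minute boundaries passed: 220; those not divisible by 10: 220 − 22 = 198; dropped labels = 2 × 198 = 396.
Actual frame index = 397649 − 396 = 397253.

397253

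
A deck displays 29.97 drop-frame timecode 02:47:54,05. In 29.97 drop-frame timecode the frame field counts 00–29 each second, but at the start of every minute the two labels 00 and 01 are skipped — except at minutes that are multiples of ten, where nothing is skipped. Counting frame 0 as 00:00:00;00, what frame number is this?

Complete 10-minute blocks: 16, each 17982 frames → 287712.
Remaining 7 whole minutes in the current block: 1800 + 6 × 1798 = 12588 frames.
Within the current minute: 54 × 30 + 5 − 2 = 1623 (labels ;00/;01 skipped at this minute). Total = 287712 + 12588 + 1623 = 301923.

301923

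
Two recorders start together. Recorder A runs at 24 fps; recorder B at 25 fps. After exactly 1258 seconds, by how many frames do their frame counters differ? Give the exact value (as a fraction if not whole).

A emits 24 × 1258 = 30192 frames; B emits 25 × 1258 = 31450.
Difference = 1258 frames; B is ahead of A.

1258 frames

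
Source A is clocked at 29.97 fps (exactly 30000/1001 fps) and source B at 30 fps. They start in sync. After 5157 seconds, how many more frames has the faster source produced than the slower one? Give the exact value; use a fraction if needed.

A emits 30000/1001 × 5157 = 154710000/1001 frames; B emits 30 × 5157 = 154710.
Difference = 154710/1001 frames (≈ 154.5554); B is ahead of A.

154710/1001 frames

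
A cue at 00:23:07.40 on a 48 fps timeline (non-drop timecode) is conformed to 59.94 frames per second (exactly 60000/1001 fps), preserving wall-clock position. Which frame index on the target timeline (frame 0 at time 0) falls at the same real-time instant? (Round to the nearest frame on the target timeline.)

Source frame index: (0×3600 + 23×60 + 7) × 48 + 40 = 66616.
Real time: 66616 / (48) = 8327/6 s.
Target frame: (8327/6) × (60000/1001) = 7570000/91 ≈ 83186.813 → 83187.

frame 83187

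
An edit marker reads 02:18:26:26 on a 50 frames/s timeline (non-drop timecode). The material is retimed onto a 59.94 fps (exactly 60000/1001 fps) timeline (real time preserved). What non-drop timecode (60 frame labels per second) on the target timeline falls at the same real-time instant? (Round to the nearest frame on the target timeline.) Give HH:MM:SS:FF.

02:18:18:13

Source frame index: (2×3600 + 18×60 + 26) × 50 + 26 = 415326.
Real time: 415326 / (50) = 207663/25 s.
Target frame: (207663/25) × (60000/1001) = 498391200/1001 ≈ 497893.307 → 497893.
At 60 labels/s: frame 497893 → 02:18:18:13.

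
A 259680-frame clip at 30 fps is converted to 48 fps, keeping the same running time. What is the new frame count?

415488 frames

Target frames = source frames × (target rate / source rate) = 259680 × (48)/(30) = 259680 × 8/5 = 415488.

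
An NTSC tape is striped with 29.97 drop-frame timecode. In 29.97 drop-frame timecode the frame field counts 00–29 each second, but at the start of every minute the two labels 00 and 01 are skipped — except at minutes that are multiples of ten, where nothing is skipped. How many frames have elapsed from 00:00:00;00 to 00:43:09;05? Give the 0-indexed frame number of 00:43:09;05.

77597

As if non-drop at 30 labels/s: (0 × 3600 + 43 × 60 + 9) × 30 + 5 = 77675.
Minute boundaries passed: 43; those not divisible by 10: 43 − 4 = 39; dropped labels = 2 × 39 = 78.
Actual frame index = 77675 − 78 = 77597.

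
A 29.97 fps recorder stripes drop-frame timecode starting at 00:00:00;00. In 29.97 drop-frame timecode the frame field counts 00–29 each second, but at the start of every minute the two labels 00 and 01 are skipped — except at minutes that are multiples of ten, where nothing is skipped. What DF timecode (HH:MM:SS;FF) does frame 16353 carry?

00:09:05;21

Each 10-minute DF block holds 10 × 60 × 30 − 9 × 2 = 17982 frames. 16353 ÷ 17982 → 0 full blocks, remainder 16353.
Within the partial block the first minute is 1800 frames and each further minute 1798, so 9 further minute boundaries passed. Total skipped labels = 18 × 0 + 2 × 9 = 18.
Non-drop label index = 16353 + 18 = 16371; at 30 labels/s that is 00:09:05:21, i.e. DF 00:09:05;21.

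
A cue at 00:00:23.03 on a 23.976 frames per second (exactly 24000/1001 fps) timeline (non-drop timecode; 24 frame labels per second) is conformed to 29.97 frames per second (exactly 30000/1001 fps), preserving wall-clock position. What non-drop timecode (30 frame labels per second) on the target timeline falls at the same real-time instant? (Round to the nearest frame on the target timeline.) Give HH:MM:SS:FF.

00:00:23:04

Source frame index: (0×3600 + 0×60 + 23) × 24 + 3 = 555.
Real time: 555 / (24000/1001) = 37037/1600 s.
Target frame: (37037/1600) × (30000/1001) = 2775/4 ≈ 693.750 → 694.
At 30 labels/s: frame 694 → 00:00:23:04.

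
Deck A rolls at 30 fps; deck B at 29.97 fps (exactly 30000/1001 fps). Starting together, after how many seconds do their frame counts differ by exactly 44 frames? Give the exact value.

22022/15 seconds

The gap grows by |30000/1001 − 30| = 30/1001 frames per second.
Time for a 44-frame gap: 44 ÷ (30/1001) = 22022/15 s.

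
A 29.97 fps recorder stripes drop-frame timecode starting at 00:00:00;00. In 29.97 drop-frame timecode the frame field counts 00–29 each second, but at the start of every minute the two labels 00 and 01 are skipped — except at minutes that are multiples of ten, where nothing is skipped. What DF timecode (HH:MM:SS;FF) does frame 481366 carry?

04:27:41;18

Each 10-minute DF block holds 10 × 60 × 30 − 9 × 2 = 17982 frames. 481366 ÷ 17982 → 26 full blocks, remainder 13834.
Within the partial block the first minute is 1800 frames and each further minute 1798, so 7 further minute boundaries passed. Total skipped labels = 18 × 26 + 2 × 7 = 482.
Non-drop label index = 481366 + 482 = 481848; at 30 labels/s that is 04:27:41:18, i.e. DF 04:27:41;18.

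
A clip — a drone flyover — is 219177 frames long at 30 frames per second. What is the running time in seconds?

7305.9 seconds

Running time = 219177 / (30) = 7305.9 s.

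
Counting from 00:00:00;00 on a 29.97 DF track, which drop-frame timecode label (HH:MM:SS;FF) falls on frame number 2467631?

22:52:16;21

Each 10-minute DF block holds 10 × 60 × 30 − 9 × 2 = 17982 frames. 2467631 ÷ 17982 → 137 full blocks, remainder 4097.
Within the partial block the first minute is 1800 frames and each further minute 1798, so 2 further minute boundaries passed. Total skipped labels = 18 × 137 + 2 × 2 = 2470.
Non-drop label index = 2467631 + 2470 = 2470101; at 30 labels/s that is 22:52:16:21, i.e. DF 22:52:16;21.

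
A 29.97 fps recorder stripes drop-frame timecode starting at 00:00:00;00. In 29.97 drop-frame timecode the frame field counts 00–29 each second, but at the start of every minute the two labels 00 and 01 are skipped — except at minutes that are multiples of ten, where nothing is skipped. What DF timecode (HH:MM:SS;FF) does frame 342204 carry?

Ten DF minutes hold 17982 frames, so frame 342204 lies in block 19 (frames 341658–359639) with 546 frames into that block.
The block's first minute is 1800 frames and the rest 1798 each; 546 frames reaches minute 0, so 19 × 18 + 0 × 2 = 342 labels have been skipped so far.
Adding those back, label number 342204 + 342 = 342546 at 30 labels/s is 11418 s + 6 f = 3 h 10 min 18 s frame 6, i.e. 03:10:18;06.

03:10:18;06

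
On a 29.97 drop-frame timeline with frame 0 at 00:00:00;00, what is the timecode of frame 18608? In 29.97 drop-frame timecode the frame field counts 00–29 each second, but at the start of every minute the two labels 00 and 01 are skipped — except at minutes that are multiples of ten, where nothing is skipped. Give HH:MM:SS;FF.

00:10:20;26

Each 10-minute DF block holds 10 × 60 × 30 − 9 × 2 = 17982 frames. 18608 ÷ 17982 → 1 full block, remainder 626.
Within the partial block the first minute is 1800 frames and each further minute 1798, so 0 further minute boundaries passed. Total skipped labels = 18 × 1 + 2 × 0 = 18.
Non-drop label index = 18608 + 18 = 18626; at 30 labels/s that is 00:10:20:26, i.e. DF 00:10:20;26.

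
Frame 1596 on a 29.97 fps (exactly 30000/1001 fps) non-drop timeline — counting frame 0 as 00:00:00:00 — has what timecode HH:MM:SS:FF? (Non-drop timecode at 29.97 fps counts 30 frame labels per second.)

1596 ÷ 30 = 53 full seconds, remainder 6 frames.
53 s = 0 h 0 min 53 s.
Timecode: 00:00:53:06.

00:00:53:06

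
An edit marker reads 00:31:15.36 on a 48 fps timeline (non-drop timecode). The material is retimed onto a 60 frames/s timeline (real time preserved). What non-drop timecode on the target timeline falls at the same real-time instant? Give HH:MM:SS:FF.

00:31:15:45

Source frame index: (0×3600 + 31×60 + 15) × 48 + 36 = 90036.
Real time: 90036 / (48) = 7503/4 s.
Target frame: (7503/4) × (60) = 112545.
At 60 labels/s: frame 112545 → 00:31:15:45.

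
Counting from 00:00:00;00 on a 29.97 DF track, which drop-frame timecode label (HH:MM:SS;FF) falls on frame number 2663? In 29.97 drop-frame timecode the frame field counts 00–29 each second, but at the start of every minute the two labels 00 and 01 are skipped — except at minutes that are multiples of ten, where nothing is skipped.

Ten DF minutes hold 17982 frames, so frame 2663 lies in block 0 (frames 0–17981) with 2663 frames into that block.
The block's first minute is 1800 frames and the rest 1798 each; 2663 frames reaches minute 1, so 0 × 18 + 1 × 2 = 2 labels have been skipped so far.
Adding those back, label number 2663 + 2 = 2665 at 30 labels/s is 88 s + 25 f = 0 h 1 min 28 s frame 25, i.e. 00:01:28;25.

00:01:28;25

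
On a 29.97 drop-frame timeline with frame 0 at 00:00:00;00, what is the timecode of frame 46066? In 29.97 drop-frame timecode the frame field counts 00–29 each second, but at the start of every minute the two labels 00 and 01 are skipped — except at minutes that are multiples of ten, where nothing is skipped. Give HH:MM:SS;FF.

Each 10-minute DF block holds 10 × 60 × 30 − 9 × 2 = 17982 frames. 46066 ÷ 17982 → 2 full blocks, remainder 10102.
Within the partial block the first minute is 1800 frames and each further minute 1798, so 5 further minute boundaries passed. Total skipped labels = 18 × 2 + 2 × 5 = 46.
Non-drop label index = 46066 + 46 = 46112; at 30 labels/s that is 00:25:37:02, i.e. DF 00:25:37;02.

00:25:37;02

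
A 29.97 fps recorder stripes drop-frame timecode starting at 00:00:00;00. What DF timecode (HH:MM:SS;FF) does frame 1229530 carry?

Each 10-minute DF block holds 10 × 60 × 30 − 9 × 2 = 17982 frames. 1229530 ÷ 17982 → 68 full blocks, remainder 6754.
Within the partial block the first minute is 1800 frames and each further minute 1798, so 3 further minute boundaries passed. Total skipped labels = 18 × 68 + 2 × 3 = 1230.
Non-drop label index = 1229530 + 1230 = 1230760; at 30 labels/s that is 11:23:45:10, i.e. DF 11:23:45;10.

11:23:45;10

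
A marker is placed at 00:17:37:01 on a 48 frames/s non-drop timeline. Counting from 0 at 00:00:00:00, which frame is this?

Total seconds to the label: (0 × 3600 + 17 × 60 + 37) = 1057.
Frame index = 1057 × 48 + 1 = 50737.

frame 50737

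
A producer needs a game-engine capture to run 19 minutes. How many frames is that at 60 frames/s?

19 min = 1140 s.
Frames = 1140 × 60 = 68400.

68400 frames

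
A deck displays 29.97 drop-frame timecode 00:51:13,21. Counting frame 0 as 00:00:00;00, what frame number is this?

As if non-drop at 30 labels/s: (0 × 3600 + 51 × 60 + 13) × 30 + 21 = 92211.
Minute boundaries passed: 51; those not divisible by 10: 51 − 5 = 46; dropped labels = 2 × 46 = 92.
Actual frame index = 92211 − 92 = 92119.

92119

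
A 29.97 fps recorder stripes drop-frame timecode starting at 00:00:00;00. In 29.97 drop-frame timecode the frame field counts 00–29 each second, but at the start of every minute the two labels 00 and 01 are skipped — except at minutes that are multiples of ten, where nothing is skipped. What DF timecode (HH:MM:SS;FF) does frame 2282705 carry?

Each 10-minute DF block holds 10 × 60 × 30 − 9 × 2 = 17982 frames. 2282705 ÷ 17982 → 126 full blocks, remainder 16973.
Within the partial block the first minute is 1800 frames and each further minute 1798, so 9 further minute boundaries passed. Total skipped labels = 18 × 126 + 2 × 9 = 2286.
Non-drop label index = 2282705 + 2286 = 2284991; at 30 labels/s that is 21:09:26:11, i.e. DF 21:09:26;11.

21:09:26;11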